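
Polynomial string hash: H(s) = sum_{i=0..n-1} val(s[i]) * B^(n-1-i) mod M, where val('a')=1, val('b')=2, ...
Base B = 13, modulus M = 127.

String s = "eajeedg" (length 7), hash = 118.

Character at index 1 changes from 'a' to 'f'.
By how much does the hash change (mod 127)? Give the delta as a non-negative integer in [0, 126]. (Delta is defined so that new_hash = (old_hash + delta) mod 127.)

Answer: 106

Derivation:
Delta formula: (val(new) - val(old)) * B^(n-1-k) mod M
  val('f') - val('a') = 6 - 1 = 5
  B^(n-1-k) = 13^5 mod 127 = 72
  Delta = 5 * 72 mod 127 = 106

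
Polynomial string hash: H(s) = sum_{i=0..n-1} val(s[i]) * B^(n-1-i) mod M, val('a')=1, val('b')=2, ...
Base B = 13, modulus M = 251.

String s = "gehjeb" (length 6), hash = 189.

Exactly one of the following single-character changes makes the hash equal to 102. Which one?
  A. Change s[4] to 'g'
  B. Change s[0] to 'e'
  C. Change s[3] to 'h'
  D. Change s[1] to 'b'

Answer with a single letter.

Answer: C

Derivation:
Option A: s[4]='e'->'g', delta=(7-5)*13^1 mod 251 = 26, hash=189+26 mod 251 = 215
Option B: s[0]='g'->'e', delta=(5-7)*13^5 mod 251 = 123, hash=189+123 mod 251 = 61
Option C: s[3]='j'->'h', delta=(8-10)*13^2 mod 251 = 164, hash=189+164 mod 251 = 102 <-- target
Option D: s[1]='e'->'b', delta=(2-5)*13^4 mod 251 = 159, hash=189+159 mod 251 = 97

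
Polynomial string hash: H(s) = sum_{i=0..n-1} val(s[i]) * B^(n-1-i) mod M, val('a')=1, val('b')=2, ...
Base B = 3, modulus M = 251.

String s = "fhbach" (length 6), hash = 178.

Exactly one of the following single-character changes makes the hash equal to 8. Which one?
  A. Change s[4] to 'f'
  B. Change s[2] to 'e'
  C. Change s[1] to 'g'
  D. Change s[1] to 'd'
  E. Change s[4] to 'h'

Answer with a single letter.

Answer: B

Derivation:
Option A: s[4]='c'->'f', delta=(6-3)*3^1 mod 251 = 9, hash=178+9 mod 251 = 187
Option B: s[2]='b'->'e', delta=(5-2)*3^3 mod 251 = 81, hash=178+81 mod 251 = 8 <-- target
Option C: s[1]='h'->'g', delta=(7-8)*3^4 mod 251 = 170, hash=178+170 mod 251 = 97
Option D: s[1]='h'->'d', delta=(4-8)*3^4 mod 251 = 178, hash=178+178 mod 251 = 105
Option E: s[4]='c'->'h', delta=(8-3)*3^1 mod 251 = 15, hash=178+15 mod 251 = 193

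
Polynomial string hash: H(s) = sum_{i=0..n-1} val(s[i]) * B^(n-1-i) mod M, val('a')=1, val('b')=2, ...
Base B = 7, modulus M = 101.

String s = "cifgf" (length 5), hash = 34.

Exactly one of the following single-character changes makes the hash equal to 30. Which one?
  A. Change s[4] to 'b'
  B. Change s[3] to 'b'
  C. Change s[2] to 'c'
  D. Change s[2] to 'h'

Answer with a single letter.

Option A: s[4]='f'->'b', delta=(2-6)*7^0 mod 101 = 97, hash=34+97 mod 101 = 30 <-- target
Option B: s[3]='g'->'b', delta=(2-7)*7^1 mod 101 = 66, hash=34+66 mod 101 = 100
Option C: s[2]='f'->'c', delta=(3-6)*7^2 mod 101 = 55, hash=34+55 mod 101 = 89
Option D: s[2]='f'->'h', delta=(8-6)*7^2 mod 101 = 98, hash=34+98 mod 101 = 31

Answer: A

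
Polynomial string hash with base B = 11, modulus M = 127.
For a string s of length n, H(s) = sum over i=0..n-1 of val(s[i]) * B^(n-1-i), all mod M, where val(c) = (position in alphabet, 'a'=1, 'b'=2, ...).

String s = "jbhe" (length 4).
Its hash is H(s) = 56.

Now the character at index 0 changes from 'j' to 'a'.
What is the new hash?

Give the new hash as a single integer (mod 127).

Answer: 15

Derivation:
val('j') = 10, val('a') = 1
Position k = 0, exponent = n-1-k = 3
B^3 mod M = 11^3 mod 127 = 61
Delta = (1 - 10) * 61 mod 127 = 86
New hash = (56 + 86) mod 127 = 15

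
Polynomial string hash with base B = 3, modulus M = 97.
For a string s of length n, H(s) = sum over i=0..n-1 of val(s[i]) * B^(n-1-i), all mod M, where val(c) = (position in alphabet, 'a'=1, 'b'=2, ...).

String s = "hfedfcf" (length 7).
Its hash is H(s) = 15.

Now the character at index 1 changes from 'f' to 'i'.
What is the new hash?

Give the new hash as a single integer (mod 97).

Answer: 65

Derivation:
val('f') = 6, val('i') = 9
Position k = 1, exponent = n-1-k = 5
B^5 mod M = 3^5 mod 97 = 49
Delta = (9 - 6) * 49 mod 97 = 50
New hash = (15 + 50) mod 97 = 65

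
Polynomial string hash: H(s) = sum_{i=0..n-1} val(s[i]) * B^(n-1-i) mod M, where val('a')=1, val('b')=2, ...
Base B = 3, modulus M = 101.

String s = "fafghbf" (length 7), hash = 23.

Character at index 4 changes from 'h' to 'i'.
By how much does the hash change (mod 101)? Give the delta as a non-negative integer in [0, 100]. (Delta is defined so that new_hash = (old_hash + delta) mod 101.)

Answer: 9

Derivation:
Delta formula: (val(new) - val(old)) * B^(n-1-k) mod M
  val('i') - val('h') = 9 - 8 = 1
  B^(n-1-k) = 3^2 mod 101 = 9
  Delta = 1 * 9 mod 101 = 9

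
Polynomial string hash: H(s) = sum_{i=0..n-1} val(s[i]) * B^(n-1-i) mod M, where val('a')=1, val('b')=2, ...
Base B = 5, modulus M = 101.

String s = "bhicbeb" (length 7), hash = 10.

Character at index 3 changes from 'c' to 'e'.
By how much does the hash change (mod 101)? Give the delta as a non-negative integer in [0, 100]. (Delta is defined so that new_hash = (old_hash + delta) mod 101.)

Delta formula: (val(new) - val(old)) * B^(n-1-k) mod M
  val('e') - val('c') = 5 - 3 = 2
  B^(n-1-k) = 5^3 mod 101 = 24
  Delta = 2 * 24 mod 101 = 48

Answer: 48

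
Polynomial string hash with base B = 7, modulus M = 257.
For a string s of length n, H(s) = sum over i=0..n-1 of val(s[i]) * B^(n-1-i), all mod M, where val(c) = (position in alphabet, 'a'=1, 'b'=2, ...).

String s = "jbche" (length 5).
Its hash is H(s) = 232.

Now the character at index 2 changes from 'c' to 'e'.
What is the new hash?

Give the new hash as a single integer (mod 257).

Answer: 73

Derivation:
val('c') = 3, val('e') = 5
Position k = 2, exponent = n-1-k = 2
B^2 mod M = 7^2 mod 257 = 49
Delta = (5 - 3) * 49 mod 257 = 98
New hash = (232 + 98) mod 257 = 73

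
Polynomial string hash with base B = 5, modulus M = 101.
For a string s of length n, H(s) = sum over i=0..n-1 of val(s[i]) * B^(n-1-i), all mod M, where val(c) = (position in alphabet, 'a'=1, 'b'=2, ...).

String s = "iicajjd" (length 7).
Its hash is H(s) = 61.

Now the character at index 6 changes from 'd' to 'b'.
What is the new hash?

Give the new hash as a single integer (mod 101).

val('d') = 4, val('b') = 2
Position k = 6, exponent = n-1-k = 0
B^0 mod M = 5^0 mod 101 = 1
Delta = (2 - 4) * 1 mod 101 = 99
New hash = (61 + 99) mod 101 = 59

Answer: 59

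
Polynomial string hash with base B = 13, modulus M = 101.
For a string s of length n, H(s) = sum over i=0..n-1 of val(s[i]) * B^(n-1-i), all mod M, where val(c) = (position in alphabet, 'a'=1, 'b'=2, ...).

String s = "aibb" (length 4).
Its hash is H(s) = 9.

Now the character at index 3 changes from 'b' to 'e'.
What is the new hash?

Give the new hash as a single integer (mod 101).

val('b') = 2, val('e') = 5
Position k = 3, exponent = n-1-k = 0
B^0 mod M = 13^0 mod 101 = 1
Delta = (5 - 2) * 1 mod 101 = 3
New hash = (9 + 3) mod 101 = 12

Answer: 12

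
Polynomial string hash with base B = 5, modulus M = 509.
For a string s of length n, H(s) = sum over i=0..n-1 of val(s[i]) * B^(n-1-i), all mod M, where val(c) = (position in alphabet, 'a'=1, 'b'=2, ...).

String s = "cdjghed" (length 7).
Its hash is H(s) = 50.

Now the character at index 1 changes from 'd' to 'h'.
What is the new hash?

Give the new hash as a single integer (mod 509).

val('d') = 4, val('h') = 8
Position k = 1, exponent = n-1-k = 5
B^5 mod M = 5^5 mod 509 = 71
Delta = (8 - 4) * 71 mod 509 = 284
New hash = (50 + 284) mod 509 = 334

Answer: 334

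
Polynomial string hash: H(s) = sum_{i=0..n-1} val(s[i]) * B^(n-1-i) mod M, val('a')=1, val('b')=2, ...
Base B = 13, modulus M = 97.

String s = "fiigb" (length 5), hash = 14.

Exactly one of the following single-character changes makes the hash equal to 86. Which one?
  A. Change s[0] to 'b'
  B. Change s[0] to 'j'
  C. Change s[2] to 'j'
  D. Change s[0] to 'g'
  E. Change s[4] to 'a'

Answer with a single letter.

Option A: s[0]='f'->'b', delta=(2-6)*13^4 mod 97 = 22, hash=14+22 mod 97 = 36
Option B: s[0]='f'->'j', delta=(10-6)*13^4 mod 97 = 75, hash=14+75 mod 97 = 89
Option C: s[2]='i'->'j', delta=(10-9)*13^2 mod 97 = 72, hash=14+72 mod 97 = 86 <-- target
Option D: s[0]='f'->'g', delta=(7-6)*13^4 mod 97 = 43, hash=14+43 mod 97 = 57
Option E: s[4]='b'->'a', delta=(1-2)*13^0 mod 97 = 96, hash=14+96 mod 97 = 13

Answer: C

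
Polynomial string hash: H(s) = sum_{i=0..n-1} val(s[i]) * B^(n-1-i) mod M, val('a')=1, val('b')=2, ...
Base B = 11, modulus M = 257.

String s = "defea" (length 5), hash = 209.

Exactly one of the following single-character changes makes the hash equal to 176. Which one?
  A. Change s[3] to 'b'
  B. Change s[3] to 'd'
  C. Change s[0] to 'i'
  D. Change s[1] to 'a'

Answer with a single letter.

Option A: s[3]='e'->'b', delta=(2-5)*11^1 mod 257 = 224, hash=209+224 mod 257 = 176 <-- target
Option B: s[3]='e'->'d', delta=(4-5)*11^1 mod 257 = 246, hash=209+246 mod 257 = 198
Option C: s[0]='d'->'i', delta=(9-4)*11^4 mod 257 = 217, hash=209+217 mod 257 = 169
Option D: s[1]='e'->'a', delta=(1-5)*11^3 mod 257 = 73, hash=209+73 mod 257 = 25

Answer: A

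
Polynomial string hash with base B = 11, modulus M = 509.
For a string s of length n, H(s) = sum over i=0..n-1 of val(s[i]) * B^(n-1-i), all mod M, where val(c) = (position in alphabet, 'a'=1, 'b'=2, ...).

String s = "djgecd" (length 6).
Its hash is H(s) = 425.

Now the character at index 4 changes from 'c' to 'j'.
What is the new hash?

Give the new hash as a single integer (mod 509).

Answer: 502

Derivation:
val('c') = 3, val('j') = 10
Position k = 4, exponent = n-1-k = 1
B^1 mod M = 11^1 mod 509 = 11
Delta = (10 - 3) * 11 mod 509 = 77
New hash = (425 + 77) mod 509 = 502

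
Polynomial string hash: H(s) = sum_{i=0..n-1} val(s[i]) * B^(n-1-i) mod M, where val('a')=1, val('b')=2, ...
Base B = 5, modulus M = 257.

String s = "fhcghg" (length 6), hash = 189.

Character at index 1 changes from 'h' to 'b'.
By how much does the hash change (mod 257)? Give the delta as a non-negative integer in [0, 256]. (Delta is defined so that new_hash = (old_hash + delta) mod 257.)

Answer: 105

Derivation:
Delta formula: (val(new) - val(old)) * B^(n-1-k) mod M
  val('b') - val('h') = 2 - 8 = -6
  B^(n-1-k) = 5^4 mod 257 = 111
  Delta = -6 * 111 mod 257 = 105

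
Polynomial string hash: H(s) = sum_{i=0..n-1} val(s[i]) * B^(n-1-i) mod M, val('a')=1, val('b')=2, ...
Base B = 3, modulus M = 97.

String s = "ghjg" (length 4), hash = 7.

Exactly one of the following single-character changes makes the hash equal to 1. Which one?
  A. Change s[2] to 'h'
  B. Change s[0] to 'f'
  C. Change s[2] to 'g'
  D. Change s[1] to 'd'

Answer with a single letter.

Answer: A

Derivation:
Option A: s[2]='j'->'h', delta=(8-10)*3^1 mod 97 = 91, hash=7+91 mod 97 = 1 <-- target
Option B: s[0]='g'->'f', delta=(6-7)*3^3 mod 97 = 70, hash=7+70 mod 97 = 77
Option C: s[2]='j'->'g', delta=(7-10)*3^1 mod 97 = 88, hash=7+88 mod 97 = 95
Option D: s[1]='h'->'d', delta=(4-8)*3^2 mod 97 = 61, hash=7+61 mod 97 = 68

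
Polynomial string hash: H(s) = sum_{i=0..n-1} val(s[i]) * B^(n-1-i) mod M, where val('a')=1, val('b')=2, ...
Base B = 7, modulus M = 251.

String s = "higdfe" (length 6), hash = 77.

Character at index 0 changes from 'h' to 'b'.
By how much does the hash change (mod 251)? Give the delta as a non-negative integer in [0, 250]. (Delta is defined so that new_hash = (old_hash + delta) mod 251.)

Answer: 60

Derivation:
Delta formula: (val(new) - val(old)) * B^(n-1-k) mod M
  val('b') - val('h') = 2 - 8 = -6
  B^(n-1-k) = 7^5 mod 251 = 241
  Delta = -6 * 241 mod 251 = 60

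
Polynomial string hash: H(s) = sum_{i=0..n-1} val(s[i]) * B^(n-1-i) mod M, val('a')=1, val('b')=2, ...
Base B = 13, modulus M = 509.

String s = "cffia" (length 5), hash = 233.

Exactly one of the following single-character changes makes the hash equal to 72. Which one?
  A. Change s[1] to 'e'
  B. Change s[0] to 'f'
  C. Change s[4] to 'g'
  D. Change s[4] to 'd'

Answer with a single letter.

Option A: s[1]='f'->'e', delta=(5-6)*13^3 mod 509 = 348, hash=233+348 mod 509 = 72 <-- target
Option B: s[0]='c'->'f', delta=(6-3)*13^4 mod 509 = 171, hash=233+171 mod 509 = 404
Option C: s[4]='a'->'g', delta=(7-1)*13^0 mod 509 = 6, hash=233+6 mod 509 = 239
Option D: s[4]='a'->'d', delta=(4-1)*13^0 mod 509 = 3, hash=233+3 mod 509 = 236

Answer: A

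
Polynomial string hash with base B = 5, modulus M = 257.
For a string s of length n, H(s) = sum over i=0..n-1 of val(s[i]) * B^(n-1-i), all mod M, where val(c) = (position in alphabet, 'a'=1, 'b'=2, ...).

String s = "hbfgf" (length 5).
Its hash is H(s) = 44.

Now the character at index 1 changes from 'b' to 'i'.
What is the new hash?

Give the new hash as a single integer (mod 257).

val('b') = 2, val('i') = 9
Position k = 1, exponent = n-1-k = 3
B^3 mod M = 5^3 mod 257 = 125
Delta = (9 - 2) * 125 mod 257 = 104
New hash = (44 + 104) mod 257 = 148

Answer: 148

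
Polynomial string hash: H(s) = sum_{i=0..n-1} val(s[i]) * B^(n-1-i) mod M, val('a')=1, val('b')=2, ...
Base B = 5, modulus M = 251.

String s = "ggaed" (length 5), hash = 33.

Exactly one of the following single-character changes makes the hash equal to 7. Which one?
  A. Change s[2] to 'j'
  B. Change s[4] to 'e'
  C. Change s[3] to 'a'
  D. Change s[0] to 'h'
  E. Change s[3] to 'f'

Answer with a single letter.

Option A: s[2]='a'->'j', delta=(10-1)*5^2 mod 251 = 225, hash=33+225 mod 251 = 7 <-- target
Option B: s[4]='d'->'e', delta=(5-4)*5^0 mod 251 = 1, hash=33+1 mod 251 = 34
Option C: s[3]='e'->'a', delta=(1-5)*5^1 mod 251 = 231, hash=33+231 mod 251 = 13
Option D: s[0]='g'->'h', delta=(8-7)*5^4 mod 251 = 123, hash=33+123 mod 251 = 156
Option E: s[3]='e'->'f', delta=(6-5)*5^1 mod 251 = 5, hash=33+5 mod 251 = 38

Answer: A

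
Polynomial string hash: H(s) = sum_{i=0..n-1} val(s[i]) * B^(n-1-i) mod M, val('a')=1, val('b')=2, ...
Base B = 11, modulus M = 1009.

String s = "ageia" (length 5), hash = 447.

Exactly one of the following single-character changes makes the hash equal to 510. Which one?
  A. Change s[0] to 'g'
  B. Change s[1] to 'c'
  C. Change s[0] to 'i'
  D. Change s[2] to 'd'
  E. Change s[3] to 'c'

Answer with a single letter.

Option A: s[0]='a'->'g', delta=(7-1)*11^4 mod 1009 = 63, hash=447+63 mod 1009 = 510 <-- target
Option B: s[1]='g'->'c', delta=(3-7)*11^3 mod 1009 = 730, hash=447+730 mod 1009 = 168
Option C: s[0]='a'->'i', delta=(9-1)*11^4 mod 1009 = 84, hash=447+84 mod 1009 = 531
Option D: s[2]='e'->'d', delta=(4-5)*11^2 mod 1009 = 888, hash=447+888 mod 1009 = 326
Option E: s[3]='i'->'c', delta=(3-9)*11^1 mod 1009 = 943, hash=447+943 mod 1009 = 381

Answer: A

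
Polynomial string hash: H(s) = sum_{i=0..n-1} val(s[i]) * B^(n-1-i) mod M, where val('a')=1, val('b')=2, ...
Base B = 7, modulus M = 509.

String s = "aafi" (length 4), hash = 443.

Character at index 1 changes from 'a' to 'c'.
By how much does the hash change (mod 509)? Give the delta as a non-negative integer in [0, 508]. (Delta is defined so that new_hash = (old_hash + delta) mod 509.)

Delta formula: (val(new) - val(old)) * B^(n-1-k) mod M
  val('c') - val('a') = 3 - 1 = 2
  B^(n-1-k) = 7^2 mod 509 = 49
  Delta = 2 * 49 mod 509 = 98

Answer: 98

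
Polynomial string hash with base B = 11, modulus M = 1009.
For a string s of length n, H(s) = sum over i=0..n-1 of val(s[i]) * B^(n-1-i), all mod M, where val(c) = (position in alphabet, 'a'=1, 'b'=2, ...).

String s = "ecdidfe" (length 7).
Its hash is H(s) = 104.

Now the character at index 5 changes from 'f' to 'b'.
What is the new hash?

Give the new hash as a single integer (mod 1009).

Answer: 60

Derivation:
val('f') = 6, val('b') = 2
Position k = 5, exponent = n-1-k = 1
B^1 mod M = 11^1 mod 1009 = 11
Delta = (2 - 6) * 11 mod 1009 = 965
New hash = (104 + 965) mod 1009 = 60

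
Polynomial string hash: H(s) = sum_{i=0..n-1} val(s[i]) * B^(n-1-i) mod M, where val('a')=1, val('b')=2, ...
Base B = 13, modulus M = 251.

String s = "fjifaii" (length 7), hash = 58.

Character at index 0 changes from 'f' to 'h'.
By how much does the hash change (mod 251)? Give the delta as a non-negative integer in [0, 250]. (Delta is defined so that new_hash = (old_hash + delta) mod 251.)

Delta formula: (val(new) - val(old)) * B^(n-1-k) mod M
  val('h') - val('f') = 8 - 6 = 2
  B^(n-1-k) = 13^6 mod 251 = 79
  Delta = 2 * 79 mod 251 = 158

Answer: 158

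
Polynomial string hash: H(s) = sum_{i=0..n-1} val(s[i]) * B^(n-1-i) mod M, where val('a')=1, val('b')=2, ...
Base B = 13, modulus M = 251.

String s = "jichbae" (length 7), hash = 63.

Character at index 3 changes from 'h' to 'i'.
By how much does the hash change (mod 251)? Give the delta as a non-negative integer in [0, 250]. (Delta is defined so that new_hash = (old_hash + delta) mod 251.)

Answer: 189

Derivation:
Delta formula: (val(new) - val(old)) * B^(n-1-k) mod M
  val('i') - val('h') = 9 - 8 = 1
  B^(n-1-k) = 13^3 mod 251 = 189
  Delta = 1 * 189 mod 251 = 189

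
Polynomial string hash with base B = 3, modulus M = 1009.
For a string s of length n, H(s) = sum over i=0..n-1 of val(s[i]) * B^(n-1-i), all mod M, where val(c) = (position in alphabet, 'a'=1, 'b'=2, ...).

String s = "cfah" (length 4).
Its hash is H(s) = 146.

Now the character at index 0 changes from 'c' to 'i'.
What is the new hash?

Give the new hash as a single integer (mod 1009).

Answer: 308

Derivation:
val('c') = 3, val('i') = 9
Position k = 0, exponent = n-1-k = 3
B^3 mod M = 3^3 mod 1009 = 27
Delta = (9 - 3) * 27 mod 1009 = 162
New hash = (146 + 162) mod 1009 = 308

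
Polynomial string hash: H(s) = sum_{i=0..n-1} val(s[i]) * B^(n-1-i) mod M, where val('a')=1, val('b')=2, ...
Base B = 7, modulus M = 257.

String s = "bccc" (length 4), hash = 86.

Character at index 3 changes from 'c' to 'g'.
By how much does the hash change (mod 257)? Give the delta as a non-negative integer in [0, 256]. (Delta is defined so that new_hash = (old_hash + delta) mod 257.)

Delta formula: (val(new) - val(old)) * B^(n-1-k) mod M
  val('g') - val('c') = 7 - 3 = 4
  B^(n-1-k) = 7^0 mod 257 = 1
  Delta = 4 * 1 mod 257 = 4

Answer: 4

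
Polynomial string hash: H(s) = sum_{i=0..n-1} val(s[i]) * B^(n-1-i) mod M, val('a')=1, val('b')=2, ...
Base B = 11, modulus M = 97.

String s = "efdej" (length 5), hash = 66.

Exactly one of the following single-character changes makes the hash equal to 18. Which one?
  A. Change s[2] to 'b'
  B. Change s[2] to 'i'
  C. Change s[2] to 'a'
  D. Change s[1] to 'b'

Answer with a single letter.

Answer: A

Derivation:
Option A: s[2]='d'->'b', delta=(2-4)*11^2 mod 97 = 49, hash=66+49 mod 97 = 18 <-- target
Option B: s[2]='d'->'i', delta=(9-4)*11^2 mod 97 = 23, hash=66+23 mod 97 = 89
Option C: s[2]='d'->'a', delta=(1-4)*11^2 mod 97 = 25, hash=66+25 mod 97 = 91
Option D: s[1]='f'->'b', delta=(2-6)*11^3 mod 97 = 11, hash=66+11 mod 97 = 77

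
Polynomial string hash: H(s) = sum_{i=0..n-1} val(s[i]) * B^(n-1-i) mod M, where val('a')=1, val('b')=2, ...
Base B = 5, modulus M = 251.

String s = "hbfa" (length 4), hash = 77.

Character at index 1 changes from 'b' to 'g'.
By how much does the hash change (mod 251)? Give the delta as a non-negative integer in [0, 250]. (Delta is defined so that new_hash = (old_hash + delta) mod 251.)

Delta formula: (val(new) - val(old)) * B^(n-1-k) mod M
  val('g') - val('b') = 7 - 2 = 5
  B^(n-1-k) = 5^2 mod 251 = 25
  Delta = 5 * 25 mod 251 = 125

Answer: 125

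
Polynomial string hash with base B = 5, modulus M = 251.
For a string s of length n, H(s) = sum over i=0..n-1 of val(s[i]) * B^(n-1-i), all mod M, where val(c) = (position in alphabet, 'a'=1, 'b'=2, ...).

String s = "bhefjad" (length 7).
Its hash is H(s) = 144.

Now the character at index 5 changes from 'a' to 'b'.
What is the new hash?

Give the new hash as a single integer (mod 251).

Answer: 149

Derivation:
val('a') = 1, val('b') = 2
Position k = 5, exponent = n-1-k = 1
B^1 mod M = 5^1 mod 251 = 5
Delta = (2 - 1) * 5 mod 251 = 5
New hash = (144 + 5) mod 251 = 149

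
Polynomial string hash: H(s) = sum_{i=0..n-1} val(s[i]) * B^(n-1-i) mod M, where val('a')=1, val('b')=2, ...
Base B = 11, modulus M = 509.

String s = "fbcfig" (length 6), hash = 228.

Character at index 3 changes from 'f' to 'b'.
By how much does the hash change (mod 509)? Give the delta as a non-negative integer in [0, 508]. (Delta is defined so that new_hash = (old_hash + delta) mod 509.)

Answer: 25

Derivation:
Delta formula: (val(new) - val(old)) * B^(n-1-k) mod M
  val('b') - val('f') = 2 - 6 = -4
  B^(n-1-k) = 11^2 mod 509 = 121
  Delta = -4 * 121 mod 509 = 25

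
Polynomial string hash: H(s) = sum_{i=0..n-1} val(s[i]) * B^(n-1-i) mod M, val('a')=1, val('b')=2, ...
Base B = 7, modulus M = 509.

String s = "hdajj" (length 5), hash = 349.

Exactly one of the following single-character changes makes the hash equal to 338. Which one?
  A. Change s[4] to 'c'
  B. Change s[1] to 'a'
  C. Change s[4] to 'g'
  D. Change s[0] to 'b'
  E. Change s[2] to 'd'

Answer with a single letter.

Answer: B

Derivation:
Option A: s[4]='j'->'c', delta=(3-10)*7^0 mod 509 = 502, hash=349+502 mod 509 = 342
Option B: s[1]='d'->'a', delta=(1-4)*7^3 mod 509 = 498, hash=349+498 mod 509 = 338 <-- target
Option C: s[4]='j'->'g', delta=(7-10)*7^0 mod 509 = 506, hash=349+506 mod 509 = 346
Option D: s[0]='h'->'b', delta=(2-8)*7^4 mod 509 = 355, hash=349+355 mod 509 = 195
Option E: s[2]='a'->'d', delta=(4-1)*7^2 mod 509 = 147, hash=349+147 mod 509 = 496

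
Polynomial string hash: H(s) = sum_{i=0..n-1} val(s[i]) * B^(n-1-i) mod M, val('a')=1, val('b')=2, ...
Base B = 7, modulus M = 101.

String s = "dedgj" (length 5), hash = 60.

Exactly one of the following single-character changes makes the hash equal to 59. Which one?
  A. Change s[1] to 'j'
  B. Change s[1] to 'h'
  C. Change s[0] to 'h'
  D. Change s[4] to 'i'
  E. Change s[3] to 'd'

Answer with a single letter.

Option A: s[1]='e'->'j', delta=(10-5)*7^3 mod 101 = 99, hash=60+99 mod 101 = 58
Option B: s[1]='e'->'h', delta=(8-5)*7^3 mod 101 = 19, hash=60+19 mod 101 = 79
Option C: s[0]='d'->'h', delta=(8-4)*7^4 mod 101 = 9, hash=60+9 mod 101 = 69
Option D: s[4]='j'->'i', delta=(9-10)*7^0 mod 101 = 100, hash=60+100 mod 101 = 59 <-- target
Option E: s[3]='g'->'d', delta=(4-7)*7^1 mod 101 = 80, hash=60+80 mod 101 = 39

Answer: D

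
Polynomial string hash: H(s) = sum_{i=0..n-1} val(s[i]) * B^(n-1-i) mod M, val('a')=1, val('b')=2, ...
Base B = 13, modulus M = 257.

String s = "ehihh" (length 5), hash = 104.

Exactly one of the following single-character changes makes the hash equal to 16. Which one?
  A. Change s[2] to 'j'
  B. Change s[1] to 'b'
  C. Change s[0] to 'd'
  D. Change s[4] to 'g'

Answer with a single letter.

Answer: A

Derivation:
Option A: s[2]='i'->'j', delta=(10-9)*13^2 mod 257 = 169, hash=104+169 mod 257 = 16 <-- target
Option B: s[1]='h'->'b', delta=(2-8)*13^3 mod 257 = 182, hash=104+182 mod 257 = 29
Option C: s[0]='e'->'d', delta=(4-5)*13^4 mod 257 = 223, hash=104+223 mod 257 = 70
Option D: s[4]='h'->'g', delta=(7-8)*13^0 mod 257 = 256, hash=104+256 mod 257 = 103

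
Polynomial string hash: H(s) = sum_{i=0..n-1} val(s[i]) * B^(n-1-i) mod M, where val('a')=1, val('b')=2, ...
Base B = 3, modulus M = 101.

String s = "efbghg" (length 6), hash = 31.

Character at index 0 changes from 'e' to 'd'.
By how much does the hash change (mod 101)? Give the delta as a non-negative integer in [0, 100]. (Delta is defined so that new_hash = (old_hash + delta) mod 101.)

Answer: 60

Derivation:
Delta formula: (val(new) - val(old)) * B^(n-1-k) mod M
  val('d') - val('e') = 4 - 5 = -1
  B^(n-1-k) = 3^5 mod 101 = 41
  Delta = -1 * 41 mod 101 = 60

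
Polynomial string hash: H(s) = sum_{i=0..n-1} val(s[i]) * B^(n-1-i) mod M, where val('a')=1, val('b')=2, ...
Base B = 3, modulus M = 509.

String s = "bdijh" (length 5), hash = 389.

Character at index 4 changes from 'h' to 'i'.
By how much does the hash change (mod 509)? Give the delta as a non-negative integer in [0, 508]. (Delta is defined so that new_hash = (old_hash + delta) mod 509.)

Answer: 1

Derivation:
Delta formula: (val(new) - val(old)) * B^(n-1-k) mod M
  val('i') - val('h') = 9 - 8 = 1
  B^(n-1-k) = 3^0 mod 509 = 1
  Delta = 1 * 1 mod 509 = 1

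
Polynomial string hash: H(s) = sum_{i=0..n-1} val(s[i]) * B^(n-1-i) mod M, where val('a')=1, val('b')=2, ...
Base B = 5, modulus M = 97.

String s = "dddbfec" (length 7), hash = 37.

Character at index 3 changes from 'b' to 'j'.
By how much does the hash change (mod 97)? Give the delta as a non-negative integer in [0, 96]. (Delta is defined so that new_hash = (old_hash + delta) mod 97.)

Delta formula: (val(new) - val(old)) * B^(n-1-k) mod M
  val('j') - val('b') = 10 - 2 = 8
  B^(n-1-k) = 5^3 mod 97 = 28
  Delta = 8 * 28 mod 97 = 30

Answer: 30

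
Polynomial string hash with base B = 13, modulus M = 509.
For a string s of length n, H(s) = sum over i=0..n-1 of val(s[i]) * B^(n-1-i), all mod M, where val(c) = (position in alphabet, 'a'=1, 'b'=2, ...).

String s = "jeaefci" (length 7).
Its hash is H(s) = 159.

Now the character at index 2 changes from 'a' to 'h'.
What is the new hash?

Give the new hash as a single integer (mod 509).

Answer: 49

Derivation:
val('a') = 1, val('h') = 8
Position k = 2, exponent = n-1-k = 4
B^4 mod M = 13^4 mod 509 = 57
Delta = (8 - 1) * 57 mod 509 = 399
New hash = (159 + 399) mod 509 = 49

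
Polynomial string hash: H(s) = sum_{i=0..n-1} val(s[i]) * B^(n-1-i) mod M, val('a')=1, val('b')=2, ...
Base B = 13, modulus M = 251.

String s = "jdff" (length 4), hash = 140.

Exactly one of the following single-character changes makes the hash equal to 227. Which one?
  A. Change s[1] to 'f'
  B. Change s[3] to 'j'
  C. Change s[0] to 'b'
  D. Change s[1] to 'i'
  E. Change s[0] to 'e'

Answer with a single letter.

Answer: A

Derivation:
Option A: s[1]='d'->'f', delta=(6-4)*13^2 mod 251 = 87, hash=140+87 mod 251 = 227 <-- target
Option B: s[3]='f'->'j', delta=(10-6)*13^0 mod 251 = 4, hash=140+4 mod 251 = 144
Option C: s[0]='j'->'b', delta=(2-10)*13^3 mod 251 = 245, hash=140+245 mod 251 = 134
Option D: s[1]='d'->'i', delta=(9-4)*13^2 mod 251 = 92, hash=140+92 mod 251 = 232
Option E: s[0]='j'->'e', delta=(5-10)*13^3 mod 251 = 59, hash=140+59 mod 251 = 199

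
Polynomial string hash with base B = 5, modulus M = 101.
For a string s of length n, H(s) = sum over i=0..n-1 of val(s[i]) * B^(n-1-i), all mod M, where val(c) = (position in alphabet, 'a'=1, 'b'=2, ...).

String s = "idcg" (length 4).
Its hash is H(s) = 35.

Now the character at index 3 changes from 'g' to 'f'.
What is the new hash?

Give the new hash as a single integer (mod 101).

Answer: 34

Derivation:
val('g') = 7, val('f') = 6
Position k = 3, exponent = n-1-k = 0
B^0 mod M = 5^0 mod 101 = 1
Delta = (6 - 7) * 1 mod 101 = 100
New hash = (35 + 100) mod 101 = 34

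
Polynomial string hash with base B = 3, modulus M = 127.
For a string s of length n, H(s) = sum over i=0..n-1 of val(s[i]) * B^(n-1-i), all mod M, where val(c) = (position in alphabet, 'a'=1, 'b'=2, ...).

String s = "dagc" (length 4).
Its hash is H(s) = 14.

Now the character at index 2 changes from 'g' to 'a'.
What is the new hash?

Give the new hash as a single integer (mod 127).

val('g') = 7, val('a') = 1
Position k = 2, exponent = n-1-k = 1
B^1 mod M = 3^1 mod 127 = 3
Delta = (1 - 7) * 3 mod 127 = 109
New hash = (14 + 109) mod 127 = 123

Answer: 123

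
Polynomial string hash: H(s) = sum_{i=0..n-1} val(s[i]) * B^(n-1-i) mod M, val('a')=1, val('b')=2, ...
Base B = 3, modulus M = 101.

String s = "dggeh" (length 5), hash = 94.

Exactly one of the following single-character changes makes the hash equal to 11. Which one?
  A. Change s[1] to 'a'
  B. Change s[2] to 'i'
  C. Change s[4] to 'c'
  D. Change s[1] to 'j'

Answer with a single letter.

Option A: s[1]='g'->'a', delta=(1-7)*3^3 mod 101 = 40, hash=94+40 mod 101 = 33
Option B: s[2]='g'->'i', delta=(9-7)*3^2 mod 101 = 18, hash=94+18 mod 101 = 11 <-- target
Option C: s[4]='h'->'c', delta=(3-8)*3^0 mod 101 = 96, hash=94+96 mod 101 = 89
Option D: s[1]='g'->'j', delta=(10-7)*3^3 mod 101 = 81, hash=94+81 mod 101 = 74

Answer: B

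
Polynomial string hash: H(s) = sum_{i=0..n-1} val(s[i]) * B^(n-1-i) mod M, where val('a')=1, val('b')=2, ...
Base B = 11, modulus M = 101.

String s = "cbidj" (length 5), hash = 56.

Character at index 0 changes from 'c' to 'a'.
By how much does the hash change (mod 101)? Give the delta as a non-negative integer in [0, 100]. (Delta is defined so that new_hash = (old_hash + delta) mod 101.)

Delta formula: (val(new) - val(old)) * B^(n-1-k) mod M
  val('a') - val('c') = 1 - 3 = -2
  B^(n-1-k) = 11^4 mod 101 = 97
  Delta = -2 * 97 mod 101 = 8

Answer: 8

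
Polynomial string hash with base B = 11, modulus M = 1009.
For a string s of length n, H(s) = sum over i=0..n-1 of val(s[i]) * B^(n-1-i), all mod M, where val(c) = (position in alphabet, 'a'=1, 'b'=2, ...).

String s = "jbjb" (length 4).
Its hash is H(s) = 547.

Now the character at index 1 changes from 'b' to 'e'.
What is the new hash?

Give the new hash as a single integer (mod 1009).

Answer: 910

Derivation:
val('b') = 2, val('e') = 5
Position k = 1, exponent = n-1-k = 2
B^2 mod M = 11^2 mod 1009 = 121
Delta = (5 - 2) * 121 mod 1009 = 363
New hash = (547 + 363) mod 1009 = 910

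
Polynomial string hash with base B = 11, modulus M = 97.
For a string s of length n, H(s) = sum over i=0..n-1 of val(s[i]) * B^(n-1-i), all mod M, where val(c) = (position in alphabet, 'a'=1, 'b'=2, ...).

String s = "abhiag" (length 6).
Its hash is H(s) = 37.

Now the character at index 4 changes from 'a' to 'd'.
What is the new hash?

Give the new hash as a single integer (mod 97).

val('a') = 1, val('d') = 4
Position k = 4, exponent = n-1-k = 1
B^1 mod M = 11^1 mod 97 = 11
Delta = (4 - 1) * 11 mod 97 = 33
New hash = (37 + 33) mod 97 = 70

Answer: 70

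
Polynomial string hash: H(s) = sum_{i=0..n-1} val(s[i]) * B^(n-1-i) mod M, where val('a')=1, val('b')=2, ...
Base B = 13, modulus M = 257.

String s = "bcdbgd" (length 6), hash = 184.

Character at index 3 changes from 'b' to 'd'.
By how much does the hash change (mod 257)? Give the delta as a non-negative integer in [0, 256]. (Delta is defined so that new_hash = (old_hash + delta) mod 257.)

Answer: 81

Derivation:
Delta formula: (val(new) - val(old)) * B^(n-1-k) mod M
  val('d') - val('b') = 4 - 2 = 2
  B^(n-1-k) = 13^2 mod 257 = 169
  Delta = 2 * 169 mod 257 = 81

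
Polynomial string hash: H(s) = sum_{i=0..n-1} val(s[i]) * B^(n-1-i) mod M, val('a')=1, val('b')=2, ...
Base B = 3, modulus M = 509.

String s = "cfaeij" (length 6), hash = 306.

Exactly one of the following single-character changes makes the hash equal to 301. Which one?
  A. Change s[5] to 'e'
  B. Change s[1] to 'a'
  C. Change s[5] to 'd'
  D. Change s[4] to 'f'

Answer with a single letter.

Answer: A

Derivation:
Option A: s[5]='j'->'e', delta=(5-10)*3^0 mod 509 = 504, hash=306+504 mod 509 = 301 <-- target
Option B: s[1]='f'->'a', delta=(1-6)*3^4 mod 509 = 104, hash=306+104 mod 509 = 410
Option C: s[5]='j'->'d', delta=(4-10)*3^0 mod 509 = 503, hash=306+503 mod 509 = 300
Option D: s[4]='i'->'f', delta=(6-9)*3^1 mod 509 = 500, hash=306+500 mod 509 = 297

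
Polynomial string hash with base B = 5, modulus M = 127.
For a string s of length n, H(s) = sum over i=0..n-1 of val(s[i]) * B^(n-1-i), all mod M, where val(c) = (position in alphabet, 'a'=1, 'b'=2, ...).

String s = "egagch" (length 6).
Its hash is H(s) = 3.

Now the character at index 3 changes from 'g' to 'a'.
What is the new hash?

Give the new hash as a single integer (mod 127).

Answer: 107

Derivation:
val('g') = 7, val('a') = 1
Position k = 3, exponent = n-1-k = 2
B^2 mod M = 5^2 mod 127 = 25
Delta = (1 - 7) * 25 mod 127 = 104
New hash = (3 + 104) mod 127 = 107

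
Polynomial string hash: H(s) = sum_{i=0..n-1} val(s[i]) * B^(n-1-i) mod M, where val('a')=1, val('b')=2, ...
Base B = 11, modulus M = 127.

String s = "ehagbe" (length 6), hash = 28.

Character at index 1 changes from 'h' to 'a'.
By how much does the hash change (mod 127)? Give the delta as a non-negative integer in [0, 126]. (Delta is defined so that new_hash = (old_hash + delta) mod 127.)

Answer: 2

Derivation:
Delta formula: (val(new) - val(old)) * B^(n-1-k) mod M
  val('a') - val('h') = 1 - 8 = -7
  B^(n-1-k) = 11^4 mod 127 = 36
  Delta = -7 * 36 mod 127 = 2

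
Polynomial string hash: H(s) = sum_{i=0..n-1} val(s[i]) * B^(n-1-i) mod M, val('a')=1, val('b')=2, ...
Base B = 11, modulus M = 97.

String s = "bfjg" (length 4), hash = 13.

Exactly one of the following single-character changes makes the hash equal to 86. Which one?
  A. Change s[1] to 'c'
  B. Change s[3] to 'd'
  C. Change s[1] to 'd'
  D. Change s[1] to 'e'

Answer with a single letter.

Answer: D

Derivation:
Option A: s[1]='f'->'c', delta=(3-6)*11^2 mod 97 = 25, hash=13+25 mod 97 = 38
Option B: s[3]='g'->'d', delta=(4-7)*11^0 mod 97 = 94, hash=13+94 mod 97 = 10
Option C: s[1]='f'->'d', delta=(4-6)*11^2 mod 97 = 49, hash=13+49 mod 97 = 62
Option D: s[1]='f'->'e', delta=(5-6)*11^2 mod 97 = 73, hash=13+73 mod 97 = 86 <-- target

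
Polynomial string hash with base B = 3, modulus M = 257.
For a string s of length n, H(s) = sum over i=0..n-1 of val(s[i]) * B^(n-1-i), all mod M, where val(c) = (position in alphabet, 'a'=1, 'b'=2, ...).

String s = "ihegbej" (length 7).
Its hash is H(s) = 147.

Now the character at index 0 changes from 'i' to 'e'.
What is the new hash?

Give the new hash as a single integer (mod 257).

Answer: 58

Derivation:
val('i') = 9, val('e') = 5
Position k = 0, exponent = n-1-k = 6
B^6 mod M = 3^6 mod 257 = 215
Delta = (5 - 9) * 215 mod 257 = 168
New hash = (147 + 168) mod 257 = 58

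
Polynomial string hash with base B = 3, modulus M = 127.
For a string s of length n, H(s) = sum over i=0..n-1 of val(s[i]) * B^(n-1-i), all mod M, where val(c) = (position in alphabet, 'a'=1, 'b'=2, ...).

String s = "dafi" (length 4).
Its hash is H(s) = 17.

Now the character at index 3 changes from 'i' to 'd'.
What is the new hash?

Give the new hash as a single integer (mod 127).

val('i') = 9, val('d') = 4
Position k = 3, exponent = n-1-k = 0
B^0 mod M = 3^0 mod 127 = 1
Delta = (4 - 9) * 1 mod 127 = 122
New hash = (17 + 122) mod 127 = 12

Answer: 12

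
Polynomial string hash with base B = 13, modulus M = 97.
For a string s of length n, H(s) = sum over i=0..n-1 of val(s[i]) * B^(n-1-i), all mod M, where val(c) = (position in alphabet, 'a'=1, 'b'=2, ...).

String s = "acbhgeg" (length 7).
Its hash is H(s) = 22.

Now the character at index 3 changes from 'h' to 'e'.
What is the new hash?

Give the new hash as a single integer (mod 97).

val('h') = 8, val('e') = 5
Position k = 3, exponent = n-1-k = 3
B^3 mod M = 13^3 mod 97 = 63
Delta = (5 - 8) * 63 mod 97 = 5
New hash = (22 + 5) mod 97 = 27

Answer: 27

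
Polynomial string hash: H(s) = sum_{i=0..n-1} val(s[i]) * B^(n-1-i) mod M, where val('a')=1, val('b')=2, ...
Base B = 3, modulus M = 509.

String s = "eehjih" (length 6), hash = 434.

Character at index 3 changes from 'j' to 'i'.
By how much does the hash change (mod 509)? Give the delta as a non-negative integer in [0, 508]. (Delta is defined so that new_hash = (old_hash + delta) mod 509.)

Delta formula: (val(new) - val(old)) * B^(n-1-k) mod M
  val('i') - val('j') = 9 - 10 = -1
  B^(n-1-k) = 3^2 mod 509 = 9
  Delta = -1 * 9 mod 509 = 500

Answer: 500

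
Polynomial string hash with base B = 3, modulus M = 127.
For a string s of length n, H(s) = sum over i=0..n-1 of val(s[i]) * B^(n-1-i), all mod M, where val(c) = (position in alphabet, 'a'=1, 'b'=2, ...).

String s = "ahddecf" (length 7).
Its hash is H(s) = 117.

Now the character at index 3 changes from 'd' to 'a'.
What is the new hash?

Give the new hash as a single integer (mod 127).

Answer: 36

Derivation:
val('d') = 4, val('a') = 1
Position k = 3, exponent = n-1-k = 3
B^3 mod M = 3^3 mod 127 = 27
Delta = (1 - 4) * 27 mod 127 = 46
New hash = (117 + 46) mod 127 = 36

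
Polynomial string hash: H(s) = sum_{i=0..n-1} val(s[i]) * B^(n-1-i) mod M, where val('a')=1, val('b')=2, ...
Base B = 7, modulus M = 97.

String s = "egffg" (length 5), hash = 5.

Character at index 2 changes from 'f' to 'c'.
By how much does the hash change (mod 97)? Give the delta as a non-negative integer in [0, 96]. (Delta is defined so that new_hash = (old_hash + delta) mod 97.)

Answer: 47

Derivation:
Delta formula: (val(new) - val(old)) * B^(n-1-k) mod M
  val('c') - val('f') = 3 - 6 = -3
  B^(n-1-k) = 7^2 mod 97 = 49
  Delta = -3 * 49 mod 97 = 47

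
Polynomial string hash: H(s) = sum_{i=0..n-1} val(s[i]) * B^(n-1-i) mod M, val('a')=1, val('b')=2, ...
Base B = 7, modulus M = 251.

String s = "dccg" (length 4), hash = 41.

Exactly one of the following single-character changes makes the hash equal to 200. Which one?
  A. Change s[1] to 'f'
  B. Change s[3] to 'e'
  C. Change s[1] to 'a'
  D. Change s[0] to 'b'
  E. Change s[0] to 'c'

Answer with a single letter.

Answer: E

Derivation:
Option A: s[1]='c'->'f', delta=(6-3)*7^2 mod 251 = 147, hash=41+147 mod 251 = 188
Option B: s[3]='g'->'e', delta=(5-7)*7^0 mod 251 = 249, hash=41+249 mod 251 = 39
Option C: s[1]='c'->'a', delta=(1-3)*7^2 mod 251 = 153, hash=41+153 mod 251 = 194
Option D: s[0]='d'->'b', delta=(2-4)*7^3 mod 251 = 67, hash=41+67 mod 251 = 108
Option E: s[0]='d'->'c', delta=(3-4)*7^3 mod 251 = 159, hash=41+159 mod 251 = 200 <-- target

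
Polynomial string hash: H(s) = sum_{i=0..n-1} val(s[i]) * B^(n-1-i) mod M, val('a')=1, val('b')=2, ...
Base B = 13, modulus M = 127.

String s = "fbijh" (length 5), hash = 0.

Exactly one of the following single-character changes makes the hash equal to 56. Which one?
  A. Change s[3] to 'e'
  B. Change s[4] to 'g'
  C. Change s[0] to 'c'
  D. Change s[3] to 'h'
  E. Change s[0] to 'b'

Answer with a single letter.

Answer: E

Derivation:
Option A: s[3]='j'->'e', delta=(5-10)*13^1 mod 127 = 62, hash=0+62 mod 127 = 62
Option B: s[4]='h'->'g', delta=(7-8)*13^0 mod 127 = 126, hash=0+126 mod 127 = 126
Option C: s[0]='f'->'c', delta=(3-6)*13^4 mod 127 = 42, hash=0+42 mod 127 = 42
Option D: s[3]='j'->'h', delta=(8-10)*13^1 mod 127 = 101, hash=0+101 mod 127 = 101
Option E: s[0]='f'->'b', delta=(2-6)*13^4 mod 127 = 56, hash=0+56 mod 127 = 56 <-- target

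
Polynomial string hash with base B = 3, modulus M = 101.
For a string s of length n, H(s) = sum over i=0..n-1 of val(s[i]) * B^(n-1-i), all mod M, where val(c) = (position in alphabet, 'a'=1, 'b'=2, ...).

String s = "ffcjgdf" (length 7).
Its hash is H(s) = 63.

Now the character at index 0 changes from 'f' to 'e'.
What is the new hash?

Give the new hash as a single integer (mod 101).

Answer: 41

Derivation:
val('f') = 6, val('e') = 5
Position k = 0, exponent = n-1-k = 6
B^6 mod M = 3^6 mod 101 = 22
Delta = (5 - 6) * 22 mod 101 = 79
New hash = (63 + 79) mod 101 = 41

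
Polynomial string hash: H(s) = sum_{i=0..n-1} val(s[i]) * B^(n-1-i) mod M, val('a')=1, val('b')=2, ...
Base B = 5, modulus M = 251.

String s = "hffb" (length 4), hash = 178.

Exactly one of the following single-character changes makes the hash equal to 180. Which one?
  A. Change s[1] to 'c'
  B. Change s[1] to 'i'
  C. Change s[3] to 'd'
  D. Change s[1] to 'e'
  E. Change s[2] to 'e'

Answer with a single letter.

Answer: C

Derivation:
Option A: s[1]='f'->'c', delta=(3-6)*5^2 mod 251 = 176, hash=178+176 mod 251 = 103
Option B: s[1]='f'->'i', delta=(9-6)*5^2 mod 251 = 75, hash=178+75 mod 251 = 2
Option C: s[3]='b'->'d', delta=(4-2)*5^0 mod 251 = 2, hash=178+2 mod 251 = 180 <-- target
Option D: s[1]='f'->'e', delta=(5-6)*5^2 mod 251 = 226, hash=178+226 mod 251 = 153
Option E: s[2]='f'->'e', delta=(5-6)*5^1 mod 251 = 246, hash=178+246 mod 251 = 173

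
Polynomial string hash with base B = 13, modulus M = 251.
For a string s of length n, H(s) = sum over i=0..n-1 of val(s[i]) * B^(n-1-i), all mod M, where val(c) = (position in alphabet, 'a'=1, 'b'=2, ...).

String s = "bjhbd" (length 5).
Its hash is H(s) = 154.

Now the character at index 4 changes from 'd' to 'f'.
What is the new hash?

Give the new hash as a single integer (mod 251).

Answer: 156

Derivation:
val('d') = 4, val('f') = 6
Position k = 4, exponent = n-1-k = 0
B^0 mod M = 13^0 mod 251 = 1
Delta = (6 - 4) * 1 mod 251 = 2
New hash = (154 + 2) mod 251 = 156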